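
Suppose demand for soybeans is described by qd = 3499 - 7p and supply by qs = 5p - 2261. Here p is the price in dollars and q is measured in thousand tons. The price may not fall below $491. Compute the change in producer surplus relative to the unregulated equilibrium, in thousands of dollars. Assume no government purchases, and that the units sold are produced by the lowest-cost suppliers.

In a free market, 3499 - 7p = 5p - 2261 gives the equilibrium p* = 480, q* = 139.
The floor of 491 is above the equilibrium price 480, so it binds.
At p = 491: qd = 3499 - 7·491 = 62 and qs = 5·491 - 2261 = 194.
Producer surplus without the control is ½ · (480 - 452.2) · 139 = 1932.1.
With the floor, 62 units are sold at 491. The supply price at q = 62 is 464.6, so PS = ½ · [(491 - 452.2) + (491 - 464.6)] · 62 = 2021.2.
Change in producer surplus = 2021.2 - 1932.1 = 89.1.

89.1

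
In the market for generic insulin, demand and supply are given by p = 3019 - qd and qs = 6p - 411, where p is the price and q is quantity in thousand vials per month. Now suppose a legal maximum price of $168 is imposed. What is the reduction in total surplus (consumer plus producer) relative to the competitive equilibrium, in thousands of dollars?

2177364

Rearranging demand gives qd = 3019 - p. Without the control the market clears where 3019 - p = 6p - 411, i.e. p* = 490 and q* = 2529.
The ceiling of 168 is below the equilibrium price 490, so it binds.
At p = 168: qd = 3019 - 168 = 2851 and qs = 6·168 - 411 = 597.
Quantity traded falls to 597. At q = 597 the demand price is 3019 - 597 = 2422 and the supply price is (411 + 597)/6 = 168.
Deadweight loss = ½ · (2422 - 168) · (2529 - 597) = ½ · 2254 · 1932 = 2177364.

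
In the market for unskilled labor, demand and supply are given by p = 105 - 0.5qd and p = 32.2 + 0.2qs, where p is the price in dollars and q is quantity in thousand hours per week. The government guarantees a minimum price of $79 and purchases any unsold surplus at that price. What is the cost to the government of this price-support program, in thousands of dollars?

Rearranging demand gives qd = 210 - 2p; rearranging supply gives qs = 5p - 161. In a free market, 210 - 2p = 5p - 161 gives the equilibrium p* = 53, q* = 104.
Because the floor (79) lies above the market-clearing price, it is binding.
At p = 79: qd = 210 - 2·79 = 52 and qs = 5·79 - 161 = 234.
Surplus = qs - qd = 182.
Government expenditure = surplus × support price = 182 × 79 = 14378.

14378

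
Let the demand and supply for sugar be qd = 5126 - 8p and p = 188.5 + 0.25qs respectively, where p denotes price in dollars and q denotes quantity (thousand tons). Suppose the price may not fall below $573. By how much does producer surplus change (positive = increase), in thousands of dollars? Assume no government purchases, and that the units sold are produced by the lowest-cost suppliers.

-10126

Rearranging supply gives qs = 4p - 754. Equilibrium: 5126 - 8p = 4p - 754, so 5880 = 12p and p* = 490, q* = 1206.
The floor of 573 is above the equilibrium price 490, so it binds.
At p = 573: qd = 5126 - 8·573 = 542 and qs = 4·573 - 754 = 1538.
Producer surplus without the control is ½ · (490 - 188.5) · 1206 = 181804.5.
With the floor, 542 units are sold at 573. The supply price at q = 542 is 324, so PS = ½ · [(573 - 188.5) + (573 - 324)] · 542 = 171678.5.
Change in producer surplus = 171678.5 - 181804.5 = -10126.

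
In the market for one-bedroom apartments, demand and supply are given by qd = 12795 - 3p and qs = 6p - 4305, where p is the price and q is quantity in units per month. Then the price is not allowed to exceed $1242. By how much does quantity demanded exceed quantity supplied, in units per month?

5922

Without the control the market clears where 12795 - 3p = 6p - 4305, i.e. p* = 1900 and q* = 7095.
Because the ceiling (1242) lies below the market-clearing price, it is binding.
At p = 1242: qd = 12795 - 3·1242 = 9069 and qs = 6·1242 - 4305 = 3147.
Shortage = qd - qs = 9069 - 3147 = 5922.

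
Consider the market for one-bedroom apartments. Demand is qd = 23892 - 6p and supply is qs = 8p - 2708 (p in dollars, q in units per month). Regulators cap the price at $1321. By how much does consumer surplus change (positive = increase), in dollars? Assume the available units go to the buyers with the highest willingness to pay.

2762988

Setting quantity demanded equal to quantity supplied, 23892 - 6p = 8p - 2708, gives p* = 1900 and q* = 12492.
The ceiling of 1321 is below the equilibrium price 1900, so it binds.
At p = 1321: qd = 23892 - 6·1321 = 15966 and qs = 8·1321 - 2708 = 7860.
Consumer surplus without the control is ½ · (3982 - 1900) · 12492 = 13004172.
With the ceiling, 7860 units are sold at 1321 (assume they go to the highest-value buyers). The demand price at q = 7860 is 2672, so CS = ½ · [(3982 - 1321) + (2672 - 1321)] · 7860 = 15767160.
Change in consumer surplus = 15767160 - 13004172 = 2762988.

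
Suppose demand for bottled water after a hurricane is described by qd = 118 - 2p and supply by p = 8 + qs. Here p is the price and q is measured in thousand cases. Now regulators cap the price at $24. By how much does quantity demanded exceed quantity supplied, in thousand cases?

Rearranging supply gives qs = p - 8. In a free market, 118 - 2p = p - 8 gives the equilibrium p* = 42, q* = 34.
Because the ceiling (24) lies below the market-clearing price, it is binding.
At p = 24: qd = 118 - 2·24 = 70 and qs = 24 - 8 = 16.
Shortage = qd - qs = 70 - 16 = 54.

54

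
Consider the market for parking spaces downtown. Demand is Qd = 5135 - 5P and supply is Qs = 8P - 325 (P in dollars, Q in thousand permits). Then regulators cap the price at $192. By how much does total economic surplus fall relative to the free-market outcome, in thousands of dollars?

In a free market, 5135 - 5P = 8P - 325 gives the equilibrium P* = 420, Q* = 3035.
Because the ceiling (192) lies below the market-clearing price, it is binding.
At P = 192: Qd = 5135 - 5·192 = 4175 and Qs = 8·192 - 325 = 1211.
Quantity traded falls to 1211. At Q = 1211 the demand price is (5135 - 1211)/5 = 784.8 and the supply price is (325 + 1211)/8 = 192.
Deadweight loss = ½ · (784.8 - 192) · (3035 - 1211) = ½ · 592.8 · 1824 = 540633.6.

540633.6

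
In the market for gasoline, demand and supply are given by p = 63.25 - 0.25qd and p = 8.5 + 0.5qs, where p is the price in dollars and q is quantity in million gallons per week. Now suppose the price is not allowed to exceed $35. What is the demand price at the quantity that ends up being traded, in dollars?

50

Rearranging demand gives qd = 253 - 4p; rearranging supply gives qs = 2p - 17. Without the control the market clears where 253 - 4p = 2p - 17, i.e. p* = 45 and q* = 73.
Since 35 < 45, the ceiling is binding.
At p = 35: qd = 253 - 4·35 = 113 and qs = 2·35 - 17 = 53.
Only 53 units reach the market. On the demand curve, the marginal buyer's willingness to pay at q = 53 is (253 - 53)/4 = 50.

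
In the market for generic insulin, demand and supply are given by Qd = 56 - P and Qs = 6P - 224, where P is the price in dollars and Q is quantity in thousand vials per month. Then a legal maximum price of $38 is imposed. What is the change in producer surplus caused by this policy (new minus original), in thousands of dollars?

-20

In a free market, 56 - P = 6P - 224 gives the equilibrium P* = 40, Q* = 16.
Because the ceiling (38) lies below the market-clearing price, it is binding.
At P = 38: Qd = 56 - 38 = 18 and Qs = 6·38 - 224 = 4.
Producer surplus without the control is ½ · (40 - 112/3) · 16 = 64/3.
With the ceiling, producers sell 4 units at 38, so PS = ½ · (38 - 112/3) · 4 = 4/3.
Change in producer surplus = 4/3 - 64/3 = -20.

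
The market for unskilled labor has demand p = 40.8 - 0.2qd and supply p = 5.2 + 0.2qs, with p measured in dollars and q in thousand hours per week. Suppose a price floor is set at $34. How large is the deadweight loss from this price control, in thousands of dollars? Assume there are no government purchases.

605

Rearranging demand gives qd = 204 - 5p; rearranging supply gives qs = 5p - 26. Equilibrium: 204 - 5p = 5p - 26, so 230 = 10p and p* = 23, q* = 89.
Since 34 > 23, the floor is binding.
At p = 34: qd = 204 - 5·34 = 34 and qs = 5·34 - 26 = 144.
Quantity traded falls to 34. At q = 34 the demand price is (204 - 34)/5 = 34 and the supply price is (26 + 34)/5 = 12.
Deadweight loss = ½ · (34 - 12) · (89 - 34) = ½ · 22 · 55 = 605.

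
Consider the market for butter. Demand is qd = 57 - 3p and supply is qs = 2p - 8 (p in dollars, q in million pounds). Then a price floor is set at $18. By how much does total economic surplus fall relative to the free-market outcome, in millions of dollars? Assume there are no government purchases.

Without the control the market clears where 57 - 3p = 2p - 8, i.e. p* = 13 and q* = 18.
Since 18 > 13, the floor is binding.
At p = 18: qd = 57 - 3·18 = 3 and qs = 2·18 - 8 = 28.
Quantity traded falls to 3. At q = 3 the demand price is (57 - 3)/3 = 18 and the supply price is (8 + 3)/2 = 5.5.
Deadweight loss = ½ · (18 - 5.5) · (18 - 3) = ½ · 12.5 · 15 = 93.75.

93.75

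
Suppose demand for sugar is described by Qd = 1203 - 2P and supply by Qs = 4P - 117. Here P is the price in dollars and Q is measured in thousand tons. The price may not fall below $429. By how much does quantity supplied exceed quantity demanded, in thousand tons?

1254

Setting quantity demanded equal to quantity supplied, 1203 - 2P = 4P - 117, gives P* = 220 and Q* = 763.
Because the floor (429) lies above the market-clearing price, it is binding.
At P = 429: Qd = 1203 - 2·429 = 345 and Qs = 4·429 - 117 = 1599.
Surplus = Qs - Qd = 1599 - 345 = 1254.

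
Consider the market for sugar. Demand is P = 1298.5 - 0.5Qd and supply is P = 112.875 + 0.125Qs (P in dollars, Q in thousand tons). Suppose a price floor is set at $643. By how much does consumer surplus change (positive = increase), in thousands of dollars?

Rearranging demand gives Qd = 2597 - 2P; rearranging supply gives Qs = 8P - 903. Setting quantity demanded equal to quantity supplied, 2597 - 2P = 8P - 903, gives P* = 350 and Q* = 1897.
The floor of 643 is above the equilibrium price 350, so it binds.
At P = 643: Qd = 2597 - 2·643 = 1311 and Qs = 8·643 - 903 = 4241.
Consumer surplus without the control is ½ · (1298.5 - 350) · 1897 = 899652.25.
With the floor, consumers buy 1311 units at 643, so CS = ½ · (1298.5 - 643) · 1311 = 429680.25.
Change in consumer surplus = 429680.25 - 899652.25 = -469972.

-469972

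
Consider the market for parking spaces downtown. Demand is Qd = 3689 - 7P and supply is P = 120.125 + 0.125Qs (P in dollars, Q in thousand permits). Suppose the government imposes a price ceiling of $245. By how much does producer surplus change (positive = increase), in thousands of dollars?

Rearranging supply gives Qs = 8P - 961. In a free market, 3689 - 7P = 8P - 961 gives the equilibrium P* = 310, Q* = 1519.
Since 245 < 310, the ceiling is binding.
At P = 245: Qd = 3689 - 7·245 = 1974 and Qs = 8·245 - 961 = 999.
Producer surplus without the control is ½ · (310 - 120.125) · 1519 = 144210.0625.
With the ceiling, producers sell 999 units at 245, so PS = ½ · (245 - 120.125) · 999 = 62375.0625.
Change in producer surplus = 62375.0625 - 144210.0625 = -81835.

-81835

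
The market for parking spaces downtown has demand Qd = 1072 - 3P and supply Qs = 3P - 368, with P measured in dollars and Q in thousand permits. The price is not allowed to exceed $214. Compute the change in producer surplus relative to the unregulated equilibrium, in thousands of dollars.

-8138

Without the control the market clears where 1072 - 3P = 3P - 368, i.e. P* = 240 and Q* = 352.
The ceiling of 214 is below the equilibrium price 240, so it binds.
At P = 214: Qd = 1072 - 3·214 = 430 and Qs = 3·214 - 368 = 274.
Producer surplus without the control is ½ · (240 - 368/3) · 352 = 61952/3.
With the ceiling, producers sell 274 units at 214, so PS = ½ · (214 - 368/3) · 274 = 37538/3.
Change in producer surplus = 37538/3 - 61952/3 = -8138.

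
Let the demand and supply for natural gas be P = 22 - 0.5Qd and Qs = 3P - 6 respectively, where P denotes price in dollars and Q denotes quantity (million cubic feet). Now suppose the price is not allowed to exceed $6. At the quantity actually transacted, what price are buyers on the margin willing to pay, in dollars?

16

Rearranging demand gives Qd = 44 - 2P. Without the control the market clears where 44 - 2P = 3P - 6, i.e. P* = 10 and Q* = 24.
Since 6 < 10, the ceiling is binding.
At P = 6: Qd = 44 - 2·6 = 32 and Qs = 3·6 - 6 = 12.
Only 12 units reach the market. On the demand curve, the marginal buyer's willingness to pay at Q = 12 is (44 - 12)/2 = 16.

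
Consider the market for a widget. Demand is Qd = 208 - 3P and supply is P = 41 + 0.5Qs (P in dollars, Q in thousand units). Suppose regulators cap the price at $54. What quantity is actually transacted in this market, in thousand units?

Rearranging supply gives Qs = 2P - 82. Without the control the market clears where 208 - 3P = 2P - 82, i.e. P* = 58 and Q* = 34.
Because the ceiling (54) lies below the market-clearing price, it is binding.
At P = 54: Qd = 208 - 3·54 = 46 and Qs = 2·54 - 82 = 26.
The quantity actually transacted is the short side, supply: 26.

26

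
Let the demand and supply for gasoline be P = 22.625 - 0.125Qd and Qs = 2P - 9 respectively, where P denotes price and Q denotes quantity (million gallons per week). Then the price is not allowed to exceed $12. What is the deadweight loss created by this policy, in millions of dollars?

Rearranging demand gives Qd = 181 - 8P. In a free market, 181 - 8P = 2P - 9 gives the equilibrium P* = 19, Q* = 29.
Since 12 < 19, the ceiling is binding.
At P = 12: Qd = 181 - 8·12 = 85 and Qs = 2·12 - 9 = 15.
Quantity traded falls to 15. At Q = 15 the demand price is (181 - 15)/8 = 20.75 and the supply price is (9 + 15)/2 = 12.
Deadweight loss = ½ · (20.75 - 12) · (29 - 15) = ½ · 8.75 · 14 = 61.25.

61.25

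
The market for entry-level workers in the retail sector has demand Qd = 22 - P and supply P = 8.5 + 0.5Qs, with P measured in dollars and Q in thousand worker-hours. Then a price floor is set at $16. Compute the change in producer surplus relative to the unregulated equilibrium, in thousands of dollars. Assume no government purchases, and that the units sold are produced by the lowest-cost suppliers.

15.75

Rearranging supply gives Qs = 2P - 17. In a free market, 22 - P = 2P - 17 gives the equilibrium P* = 13, Q* = 9.
Because the floor (16) lies above the market-clearing price, it is binding.
At P = 16: Qd = 22 - 16 = 6 and Qs = 2·16 - 17 = 15.
Producer surplus without the control is ½ · (13 - 8.5) · 9 = 20.25.
With the floor, 6 units are sold at 16. The supply price at Q = 6 is 11.5, so PS = ½ · [(16 - 8.5) + (16 - 11.5)] · 6 = 36.
Change in producer surplus = 36 - 20.25 = 15.75.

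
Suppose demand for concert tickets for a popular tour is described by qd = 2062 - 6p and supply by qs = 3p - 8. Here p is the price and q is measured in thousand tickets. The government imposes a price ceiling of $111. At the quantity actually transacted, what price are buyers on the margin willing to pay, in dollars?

289.5

Without the control the market clears where 2062 - 6p = 3p - 8, i.e. p* = 230 and q* = 682.
Because the ceiling (111) lies below the market-clearing price, it is binding.
At p = 111: qd = 2062 - 6·111 = 1396 and qs = 3·111 - 8 = 325.
Only 325 units reach the market. On the demand curve, the marginal buyer's willingness to pay at q = 325 is (2062 - 325)/6 = 289.5.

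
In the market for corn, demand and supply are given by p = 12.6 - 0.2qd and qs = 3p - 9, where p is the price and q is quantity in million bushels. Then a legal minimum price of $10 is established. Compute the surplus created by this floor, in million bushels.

Rearranging demand gives qd = 63 - 5p. Setting quantity demanded equal to quantity supplied, 63 - 5p = 3p - 9, gives p* = 9 and q* = 18.
Because the floor (10) lies above the market-clearing price, it is binding.
At p = 10: qd = 63 - 5·10 = 13 and qs = 3·10 - 9 = 21.
Surplus = qs - qd = 21 - 13 = 8.

8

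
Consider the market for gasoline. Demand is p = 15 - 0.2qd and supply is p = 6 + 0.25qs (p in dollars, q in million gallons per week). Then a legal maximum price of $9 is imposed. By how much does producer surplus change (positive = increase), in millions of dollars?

Rearranging demand gives qd = 75 - 5p; rearranging supply gives qs = 4p - 24. Without the control the market clears where 75 - 5p = 4p - 24, i.e. p* = 11 and q* = 20.
The ceiling of 9 is below the equilibrium price 11, so it binds.
At p = 9: qd = 75 - 5·9 = 30 and qs = 4·9 - 24 = 12.
Producer surplus without the control is ½ · (11 - 6) · 20 = 50.
With the ceiling, producers sell 12 units at 9, so PS = ½ · (9 - 6) · 12 = 18.
Change in producer surplus = 18 - 50 = -32.

-32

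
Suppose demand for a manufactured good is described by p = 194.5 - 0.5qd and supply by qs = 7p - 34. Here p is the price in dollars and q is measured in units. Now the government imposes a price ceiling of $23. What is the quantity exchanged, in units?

127

Rearranging demand gives qd = 389 - 2p. In a free market, 389 - 2p = 7p - 34 gives the equilibrium p* = 47, q* = 295.
Because the ceiling (23) lies below the market-clearing price, it is binding.
At p = 23: qd = 389 - 2·23 = 343 and qs = 7·23 - 34 = 127.
The quantity actually transacted is the short side, supply: 127.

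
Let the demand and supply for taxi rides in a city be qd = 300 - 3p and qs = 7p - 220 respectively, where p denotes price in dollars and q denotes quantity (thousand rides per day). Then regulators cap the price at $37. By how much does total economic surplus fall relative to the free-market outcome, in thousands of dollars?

Setting quantity demanded equal to quantity supplied, 300 - 3p = 7p - 220, gives p* = 52 and q* = 144.
Because the ceiling (37) lies below the market-clearing price, it is binding.
At p = 37: qd = 300 - 3·37 = 189 and qs = 7·37 - 220 = 39.
Quantity traded falls to 39. At q = 39 the demand price is (300 - 39)/3 = 87 and the supply price is (220 + 39)/7 = 37.
Deadweight loss = ½ · (87 - 37) · (144 - 39) = ½ · 50 · 105 = 2625.

2625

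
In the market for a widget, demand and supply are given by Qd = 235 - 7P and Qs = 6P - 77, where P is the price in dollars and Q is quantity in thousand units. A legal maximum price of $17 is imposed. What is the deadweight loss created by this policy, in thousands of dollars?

273

Setting quantity demanded equal to quantity supplied, 235 - 7P = 6P - 77, gives P* = 24 and Q* = 67.
Since 17 < 24, the ceiling is binding.
At P = 17: Qd = 235 - 7·17 = 116 and Qs = 6·17 - 77 = 25.
Quantity traded falls to 25. At Q = 25 the demand price is (235 - 25)/7 = 30 and the supply price is (77 + 25)/6 = 17.
Deadweight loss = ½ · (30 - 17) · (67 - 25) = ½ · 13 · 42 = 273.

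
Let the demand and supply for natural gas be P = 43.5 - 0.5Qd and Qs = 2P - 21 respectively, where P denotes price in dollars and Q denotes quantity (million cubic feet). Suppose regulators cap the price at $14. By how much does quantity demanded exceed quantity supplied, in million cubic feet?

Rearranging demand gives Qd = 87 - 2P. In a free market, 87 - 2P = 2P - 21 gives the equilibrium P* = 27, Q* = 33.
Because the ceiling (14) lies below the market-clearing price, it is binding.
At P = 14: Qd = 87 - 2·14 = 59 and Qs = 2·14 - 21 = 7.
Shortage = Qd - Qs = 59 - 7 = 52.

52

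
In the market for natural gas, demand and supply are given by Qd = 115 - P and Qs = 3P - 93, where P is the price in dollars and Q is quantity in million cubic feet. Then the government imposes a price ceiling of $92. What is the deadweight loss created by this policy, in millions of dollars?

Setting quantity demanded equal to quantity supplied, 115 - P = 3P - 93, gives P* = 52 and Q* = 63.
The ceiling of 92 is above the equilibrium price 52, so it is not binding; the market clears at P* = 52, Q* = 63.
Since the control does not bind, no trades are prevented and deadweight loss is zero.

0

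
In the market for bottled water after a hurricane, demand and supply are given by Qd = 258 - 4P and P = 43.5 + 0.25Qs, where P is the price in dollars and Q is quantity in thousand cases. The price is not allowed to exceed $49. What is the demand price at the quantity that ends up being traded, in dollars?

Rearranging supply gives Qs = 4P - 174. Equilibrium: 258 - 4P = 4P - 174, so 432 = 8P and P* = 54, Q* = 42.
Since 49 < 54, the ceiling is binding.
At P = 49: Qd = 258 - 4·49 = 62 and Qs = 4·49 - 174 = 22.
Only 22 units reach the market. On the demand curve, the marginal buyer's willingness to pay at Q = 22 is (258 - 22)/4 = 59.

59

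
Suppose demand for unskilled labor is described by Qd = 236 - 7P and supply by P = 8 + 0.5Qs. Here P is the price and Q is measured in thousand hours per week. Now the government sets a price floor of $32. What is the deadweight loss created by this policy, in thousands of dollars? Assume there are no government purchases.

Rearranging supply gives Qs = 2P - 16. In a free market, 236 - 7P = 2P - 16 gives the equilibrium P* = 28, Q* = 40.
Since 32 > 28, the floor is binding.
At P = 32: Qd = 236 - 7·32 = 12 and Qs = 2·32 - 16 = 48.
Quantity traded falls to 12. At Q = 12 the demand price is (236 - 12)/7 = 32 and the supply price is (16 + 12)/2 = 14.
Deadweight loss = ½ · (32 - 14) · (40 - 12) = ½ · 18 · 28 = 252.

252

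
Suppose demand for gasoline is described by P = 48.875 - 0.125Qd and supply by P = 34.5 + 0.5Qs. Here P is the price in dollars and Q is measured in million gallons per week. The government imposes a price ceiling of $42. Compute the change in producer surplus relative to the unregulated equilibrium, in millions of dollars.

Rearranging demand gives Qd = 391 - 8P; rearranging supply gives Qs = 2P - 69. In a free market, 391 - 8P = 2P - 69 gives the equilibrium P* = 46, Q* = 23.
Because the ceiling (42) lies below the market-clearing price, it is binding.
At P = 42: Qd = 391 - 8·42 = 55 and Qs = 2·42 - 69 = 15.
Producer surplus without the control is ½ · (46 - 34.5) · 23 = 132.25.
With the ceiling, producers sell 15 units at 42, so PS = ½ · (42 - 34.5) · 15 = 56.25.
Change in producer surplus = 56.25 - 132.25 = -76.

-76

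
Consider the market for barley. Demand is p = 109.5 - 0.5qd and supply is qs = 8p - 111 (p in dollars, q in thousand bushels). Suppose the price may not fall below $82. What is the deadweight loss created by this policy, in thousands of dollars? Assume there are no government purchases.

3001.25

Rearranging demand gives qd = 219 - 2p. In a free market, 219 - 2p = 8p - 111 gives the equilibrium p* = 33, q* = 153.
Since 82 > 33, the floor is binding.
At p = 82: qd = 219 - 2·82 = 55 and qs = 8·82 - 111 = 545.
Quantity traded falls to 55. At q = 55 the demand price is (219 - 55)/2 = 82 and the supply price is (111 + 55)/8 = 20.75.
Deadweight loss = ½ · (82 - 20.75) · (153 - 55) = ½ · 61.25 · 98 = 3001.25.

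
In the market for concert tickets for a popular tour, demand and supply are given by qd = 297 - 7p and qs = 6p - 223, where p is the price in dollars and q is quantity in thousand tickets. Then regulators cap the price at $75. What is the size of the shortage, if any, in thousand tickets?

0

In a free market, 297 - 7p = 6p - 223 gives the equilibrium p* = 40, q* = 17.
The ceiling of 75 is above the equilibrium price 40, so it is not binding; the market clears at p* = 40, q* = 17.
Since the control does not bind, there is no shortage.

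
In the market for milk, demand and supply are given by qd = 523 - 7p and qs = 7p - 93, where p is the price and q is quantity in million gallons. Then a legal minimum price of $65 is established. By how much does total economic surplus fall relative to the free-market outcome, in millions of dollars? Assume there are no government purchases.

Equilibrium: 523 - 7p = 7p - 93, so 616 = 14p and p* = 44, q* = 215.
The floor of 65 is above the equilibrium price 44, so it binds.
At p = 65: qd = 523 - 7·65 = 68 and qs = 7·65 - 93 = 362.
Quantity traded falls to 68. At q = 68 the demand price is (523 - 68)/7 = 65 and the supply price is (93 + 68)/7 = 23.
Deadweight loss = ½ · (65 - 23) · (215 - 68) = ½ · 42 · 147 = 3087.

3087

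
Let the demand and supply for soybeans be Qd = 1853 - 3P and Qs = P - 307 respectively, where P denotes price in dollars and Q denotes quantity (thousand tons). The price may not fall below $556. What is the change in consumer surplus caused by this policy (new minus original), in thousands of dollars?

-3344

Equilibrium: 1853 - 3P = P - 307, so 2160 = 4P and P* = 540, Q* = 233.
The floor of 556 is above the equilibrium price 540, so it binds.
At P = 556: Qd = 1853 - 3·556 = 185 and Qs = 556 - 307 = 249.
Consumer surplus without the control is ½ · (1853/3 - 540) · 233 = 54289/6.
With the floor, consumers buy 185 units at 556, so CS = ½ · (1853/3 - 556) · 185 = 34225/6.
Change in consumer surplus = 34225/6 - 54289/6 = -3344.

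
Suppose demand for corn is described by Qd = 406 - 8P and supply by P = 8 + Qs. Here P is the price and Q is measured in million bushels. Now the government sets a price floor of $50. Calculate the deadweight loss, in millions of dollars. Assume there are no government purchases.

576

Rearranging supply gives Qs = P - 8. Without the control the market clears where 406 - 8P = P - 8, i.e. P* = 46 and Q* = 38.
Because the floor (50) lies above the market-clearing price, it is binding.
At P = 50: Qd = 406 - 8·50 = 6 and Qs = 50 - 8 = 42.
Quantity traded falls to 6. At Q = 6 the demand price is (406 - 6)/8 = 50 and the supply price is 8 + 6 = 14.
Deadweight loss = ½ · (50 - 14) · (38 - 6) = ½ · 36 · 32 = 576.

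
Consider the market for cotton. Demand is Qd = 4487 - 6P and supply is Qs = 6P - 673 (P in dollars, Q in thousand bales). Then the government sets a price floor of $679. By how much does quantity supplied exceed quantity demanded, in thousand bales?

2988

In a free market, 4487 - 6P = 6P - 673 gives the equilibrium P* = 430, Q* = 1907.
Since 679 > 430, the floor is binding.
At P = 679: Qd = 4487 - 6·679 = 413 and Qs = 6·679 - 673 = 3401.
Surplus = Qs - Qd = 3401 - 413 = 2988.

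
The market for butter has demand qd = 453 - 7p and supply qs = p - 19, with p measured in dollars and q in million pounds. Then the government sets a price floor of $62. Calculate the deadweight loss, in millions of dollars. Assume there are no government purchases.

In a free market, 453 - 7p = p - 19 gives the equilibrium p* = 59, q* = 40.
Since 62 > 59, the floor is binding.
At p = 62: qd = 453 - 7·62 = 19 and qs = 62 - 19 = 43.
Quantity traded falls to 19. At q = 19 the demand price is (453 - 19)/7 = 62 and the supply price is 19 + 19 = 38.
Deadweight loss = ½ · (62 - 38) · (40 - 19) = ½ · 24 · 21 = 252.

252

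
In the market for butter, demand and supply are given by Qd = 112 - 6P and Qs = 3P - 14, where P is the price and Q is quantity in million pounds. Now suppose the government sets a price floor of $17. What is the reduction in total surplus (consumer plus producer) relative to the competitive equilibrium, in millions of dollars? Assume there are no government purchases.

Setting quantity demanded equal to quantity supplied, 112 - 6P = 3P - 14, gives P* = 14 and Q* = 28.
Since 17 > 14, the floor is binding.
At P = 17: Qd = 112 - 6·17 = 10 and Qs = 3·17 - 14 = 37.
Quantity traded falls to 10. At Q = 10 the demand price is (112 - 10)/6 = 17 and the supply price is (14 + 10)/3 = 8.
Deadweight loss = ½ · (17 - 8) · (28 - 10) = ½ · 9 · 18 = 81.

81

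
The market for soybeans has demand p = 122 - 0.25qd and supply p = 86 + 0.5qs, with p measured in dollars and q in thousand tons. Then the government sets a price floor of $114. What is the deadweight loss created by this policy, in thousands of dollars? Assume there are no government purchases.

96

Rearranging demand gives qd = 488 - 4p; rearranging supply gives qs = 2p - 172. Setting quantity demanded equal to quantity supplied, 488 - 4p = 2p - 172, gives p* = 110 and q* = 48.
The floor of 114 is above the equilibrium price 110, so it binds.
At p = 114: qd = 488 - 4·114 = 32 and qs = 2·114 - 172 = 56.
Quantity traded falls to 32. At q = 32 the demand price is (488 - 32)/4 = 114 and the supply price is (172 + 32)/2 = 102.
Deadweight loss = ½ · (114 - 102) · (48 - 32) = ½ · 12 · 16 = 96.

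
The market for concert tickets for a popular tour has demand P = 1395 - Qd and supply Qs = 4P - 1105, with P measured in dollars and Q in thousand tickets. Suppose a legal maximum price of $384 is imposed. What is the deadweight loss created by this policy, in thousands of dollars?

134560

Rearranging demand gives Qd = 1395 - P. Without the control the market clears where 1395 - P = 4P - 1105, i.e. P* = 500 and Q* = 895.
The ceiling of 384 is below the equilibrium price 500, so it binds.
At P = 384: Qd = 1395 - 384 = 1011 and Qs = 4·384 - 1105 = 431.
Quantity traded falls to 431. At Q = 431 the demand price is 1395 - 431 = 964 and the supply price is (1105 + 431)/4 = 384.
Deadweight loss = ½ · (964 - 384) · (895 - 431) = ½ · 580 · 464 = 134560.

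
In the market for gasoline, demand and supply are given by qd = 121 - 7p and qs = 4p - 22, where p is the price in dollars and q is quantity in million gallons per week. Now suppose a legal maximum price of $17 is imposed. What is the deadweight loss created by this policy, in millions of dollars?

0

Setting quantity demanded equal to quantity supplied, 121 - 7p = 4p - 22, gives p* = 13 and q* = 30.
The ceiling of 17 is above the equilibrium price 13, so it is not binding; the market clears at p* = 13, q* = 30.
Since the control does not bind, no trades are prevented and deadweight loss is zero.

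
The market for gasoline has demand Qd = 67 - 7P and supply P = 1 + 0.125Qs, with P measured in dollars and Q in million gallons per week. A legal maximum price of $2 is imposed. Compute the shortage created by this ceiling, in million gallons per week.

Rearranging supply gives Qs = 8P - 8. Equilibrium: 67 - 7P = 8P - 8, so 75 = 15P and P* = 5, Q* = 32.
The ceiling of 2 is below the equilibrium price 5, so it binds.
At P = 2: Qd = 67 - 7·2 = 53 and Qs = 8·2 - 8 = 8.
Shortage = Qd - Qs = 53 - 8 = 45.

45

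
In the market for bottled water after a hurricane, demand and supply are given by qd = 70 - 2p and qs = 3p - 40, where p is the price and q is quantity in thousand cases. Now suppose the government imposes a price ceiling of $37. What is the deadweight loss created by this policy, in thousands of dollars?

Setting quantity demanded equal to quantity supplied, 70 - 2p = 3p - 40, gives p* = 22 and q* = 26.
Since 37 is above p* = 22, the ceiling does not bind and the free-market outcome prevails.
Since the control does not bind, no trades are prevented and deadweight loss is zero.

0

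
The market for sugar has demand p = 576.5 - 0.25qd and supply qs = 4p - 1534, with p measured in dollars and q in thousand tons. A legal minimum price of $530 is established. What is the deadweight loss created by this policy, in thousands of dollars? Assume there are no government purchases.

10000

Rearranging demand gives qd = 2306 - 4p. Equilibrium: 2306 - 4p = 4p - 1534, so 3840 = 8p and p* = 480, q* = 386.
Since 530 > 480, the floor is binding.
At p = 530: qd = 2306 - 4·530 = 186 and qs = 4·530 - 1534 = 586.
Quantity traded falls to 186. At q = 186 the demand price is (2306 - 186)/4 = 530 and the supply price is (1534 + 186)/4 = 430.
Deadweight loss = ½ · (530 - 430) · (386 - 186) = ½ · 100 · 200 = 10000.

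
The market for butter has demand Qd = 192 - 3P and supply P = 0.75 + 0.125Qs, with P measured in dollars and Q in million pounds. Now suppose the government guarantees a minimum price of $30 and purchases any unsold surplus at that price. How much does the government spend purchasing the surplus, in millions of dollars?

3960

Rearranging supply gives Qs = 8P - 6. Setting quantity demanded equal to quantity supplied, 192 - 3P = 8P - 6, gives P* = 18 and Q* = 138.
The floor of 30 is above the equilibrium price 18, so it binds.
At P = 30: Qd = 192 - 3·30 = 102 and Qs = 8·30 - 6 = 234.
Surplus = Qs - Qd = 132.
Government expenditure = surplus × support price = 132 × 30 = 3960.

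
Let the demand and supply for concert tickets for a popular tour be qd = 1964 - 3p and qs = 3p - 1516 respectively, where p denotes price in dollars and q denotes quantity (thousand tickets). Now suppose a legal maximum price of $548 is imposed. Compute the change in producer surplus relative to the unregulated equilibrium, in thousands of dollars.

-5632

Without the control the market clears where 1964 - 3p = 3p - 1516, i.e. p* = 580 and q* = 224.
Because the ceiling (548) lies below the market-clearing price, it is binding.
At p = 548: qd = 1964 - 3·548 = 320 and qs = 3·548 - 1516 = 128.
Producer surplus without the control is ½ · (580 - 1516/3) · 224 = 25088/3.
With the ceiling, producers sell 128 units at 548, so PS = ½ · (548 - 1516/3) · 128 = 8192/3.
Change in producer surplus = 8192/3 - 25088/3 = -5632.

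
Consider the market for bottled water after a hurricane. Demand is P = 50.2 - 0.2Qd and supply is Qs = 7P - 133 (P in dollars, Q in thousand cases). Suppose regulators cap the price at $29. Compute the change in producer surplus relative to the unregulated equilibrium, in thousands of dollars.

Rearranging demand gives Qd = 251 - 5P. Equilibrium: 251 - 5P = 7P - 133, so 384 = 12P and P* = 32, Q* = 91.
The ceiling of 29 is below the equilibrium price 32, so it binds.
At P = 29: Qd = 251 - 5·29 = 106 and Qs = 7·29 - 133 = 70.
Producer surplus without the control is ½ · (32 - 19) · 91 = 591.5.
With the ceiling, producers sell 70 units at 29, so PS = ½ · (29 - 19) · 70 = 350.
Change in producer surplus = 350 - 591.5 = -241.5.

-241.5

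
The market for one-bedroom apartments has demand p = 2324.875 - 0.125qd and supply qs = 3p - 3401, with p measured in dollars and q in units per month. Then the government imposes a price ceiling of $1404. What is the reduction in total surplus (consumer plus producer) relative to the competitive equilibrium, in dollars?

732633

Rearranging demand gives qd = 18599 - 8p. In a free market, 18599 - 8p = 3p - 3401 gives the equilibrium p* = 2000, q* = 2599.
The ceiling of 1404 is below the equilibrium price 2000, so it binds.
At p = 1404: qd = 18599 - 8·1404 = 7367 and qs = 3·1404 - 3401 = 811.
Quantity traded falls to 811. At q = 811 the demand price is (18599 - 811)/8 = 2223.5 and the supply price is (3401 + 811)/3 = 1404.
Deadweight loss = ½ · (2223.5 - 1404) · (2599 - 811) = ½ · 819.5 · 1788 = 732633.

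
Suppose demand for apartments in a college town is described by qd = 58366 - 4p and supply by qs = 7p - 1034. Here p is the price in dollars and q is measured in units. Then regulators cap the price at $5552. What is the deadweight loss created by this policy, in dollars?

Without the control the market clears where 58366 - 4p = 7p - 1034, i.e. p* = 5400 and q* = 36766.
Since 5552 is above p* = 5400, the ceiling does not bind and the free-market outcome prevails.
Since the control does not bind, no trades are prevented and deadweight loss is zero.

0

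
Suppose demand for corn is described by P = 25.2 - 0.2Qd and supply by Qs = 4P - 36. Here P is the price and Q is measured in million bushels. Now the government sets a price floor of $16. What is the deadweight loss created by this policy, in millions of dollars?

Rearranging demand gives Qd = 126 - 5P. Without the control the market clears where 126 - 5P = 4P - 36, i.e. P* = 18 and Q* = 36.
The floor of 16 is below the equilibrium price 18, so it is not binding; the market clears at P* = 18, Q* = 36.
Since the control does not bind, no trades are prevented and deadweight loss is zero.

0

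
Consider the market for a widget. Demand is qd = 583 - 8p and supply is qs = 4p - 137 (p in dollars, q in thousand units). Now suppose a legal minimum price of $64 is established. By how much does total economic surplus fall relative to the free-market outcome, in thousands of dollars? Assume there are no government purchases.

192

Setting quantity demanded equal to quantity supplied, 583 - 8p = 4p - 137, gives p* = 60 and q* = 103.
The floor of 64 is above the equilibrium price 60, so it binds.
At p = 64: qd = 583 - 8·64 = 71 and qs = 4·64 - 137 = 119.
Quantity traded falls to 71. At q = 71 the demand price is (583 - 71)/8 = 64 and the supply price is (137 + 71)/4 = 52.
Deadweight loss = ½ · (64 - 52) · (103 - 71) = ½ · 12 · 32 = 192.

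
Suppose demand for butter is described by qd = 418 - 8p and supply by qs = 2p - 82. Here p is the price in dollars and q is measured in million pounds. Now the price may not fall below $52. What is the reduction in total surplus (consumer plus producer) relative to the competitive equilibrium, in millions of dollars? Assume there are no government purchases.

80

In a free market, 418 - 8p = 2p - 82 gives the equilibrium p* = 50, q* = 18.
Since 52 > 50, the floor is binding.
At p = 52: qd = 418 - 8·52 = 2 and qs = 2·52 - 82 = 22.
Quantity traded falls to 2. At q = 2 the demand price is (418 - 2)/8 = 52 and the supply price is (82 + 2)/2 = 42.
Deadweight loss = ½ · (52 - 42) · (18 - 2) = ½ · 10 · 16 = 80.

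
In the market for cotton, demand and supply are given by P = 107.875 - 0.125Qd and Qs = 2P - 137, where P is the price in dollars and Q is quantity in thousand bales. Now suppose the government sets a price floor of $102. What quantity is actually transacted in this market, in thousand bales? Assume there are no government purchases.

Rearranging demand gives Qd = 863 - 8P. Setting quantity demanded equal to quantity supplied, 863 - 8P = 2P - 137, gives P* = 100 and Q* = 63.
The floor of 102 is above the equilibrium price 100, so it binds.
At P = 102: Qd = 863 - 8·102 = 47 and Qs = 2·102 - 137 = 67.
The quantity actually transacted is the short side, demand: 47.

47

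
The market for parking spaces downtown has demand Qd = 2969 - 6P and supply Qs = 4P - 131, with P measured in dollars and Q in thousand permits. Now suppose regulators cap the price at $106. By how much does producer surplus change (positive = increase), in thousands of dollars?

-143004

Without the control the market clears where 2969 - 6P = 4P - 131, i.e. P* = 310 and Q* = 1109.
The ceiling of 106 is below the equilibrium price 310, so it binds.
At P = 106: Qd = 2969 - 6·106 = 2333 and Qs = 4·106 - 131 = 293.
Producer surplus without the control is ½ · (310 - 32.75) · 1109 = 153735.125.
With the ceiling, producers sell 293 units at 106, so PS = ½ · (106 - 32.75) · 293 = 10731.125.
Change in producer surplus = 10731.125 - 153735.125 = -143004.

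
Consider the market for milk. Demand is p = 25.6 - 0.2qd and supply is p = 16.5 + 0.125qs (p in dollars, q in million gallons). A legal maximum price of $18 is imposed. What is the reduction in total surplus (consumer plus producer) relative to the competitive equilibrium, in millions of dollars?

Rearranging demand gives qd = 128 - 5p; rearranging supply gives qs = 8p - 132. In a free market, 128 - 5p = 8p - 132 gives the equilibrium p* = 20, q* = 28.
The ceiling of 18 is below the equilibrium price 20, so it binds.
At p = 18: qd = 128 - 5·18 = 38 and qs = 8·18 - 132 = 12.
Quantity traded falls to 12. At q = 12 the demand price is (128 - 12)/5 = 23.2 and the supply price is (132 + 12)/8 = 18.
Deadweight loss = ½ · (23.2 - 18) · (28 - 12) = ½ · 5.2 · 16 = 41.6.

41.6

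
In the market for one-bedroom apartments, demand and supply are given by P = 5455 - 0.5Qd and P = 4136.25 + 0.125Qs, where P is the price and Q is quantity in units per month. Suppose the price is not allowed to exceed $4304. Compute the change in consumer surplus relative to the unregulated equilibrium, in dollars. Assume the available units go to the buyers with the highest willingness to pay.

-18624

Rearranging demand gives Qd = 10910 - 2P; rearranging supply gives Qs = 8P - 33090. In a free market, 10910 - 2P = 8P - 33090 gives the equilibrium P* = 4400, Q* = 2110.
Because the ceiling (4304) lies below the market-clearing price, it is binding.
At P = 4304: Qd = 10910 - 2·4304 = 2302 and Qs = 8·4304 - 33090 = 1342.
Consumer surplus without the control is ½ · (5455 - 4400) · 2110 = 1113025.
With the ceiling, 1342 units are sold at 4304 (assume they go to the highest-value buyers). The demand price at Q = 1342 is 4784, so CS = ½ · [(5455 - 4304) + (4784 - 4304)] · 1342 = 1094401.
Change in consumer surplus = 1094401 - 1113025 = -18624.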